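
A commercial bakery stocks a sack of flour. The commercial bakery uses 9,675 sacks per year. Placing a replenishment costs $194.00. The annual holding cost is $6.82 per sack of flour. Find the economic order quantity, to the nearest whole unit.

Q* ≈ 742 sacks

EOQ = √(2DS / H) = √(2 × 9,675 × 194 / 6.82).
= √(3,753,900 / 6.82) = √550,425.2199 ≈ 741.906.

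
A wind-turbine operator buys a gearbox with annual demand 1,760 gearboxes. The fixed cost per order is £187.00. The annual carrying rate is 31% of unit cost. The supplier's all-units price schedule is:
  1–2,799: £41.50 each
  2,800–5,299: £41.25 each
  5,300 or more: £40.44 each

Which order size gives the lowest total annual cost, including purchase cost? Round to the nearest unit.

Q* ≈ 226 gearboxes

Holding cost per unit per year at price C is H = 0.31·C.
Evaluate total cost at each tier's feasible EOQ or, if the EOQ is below the tier, at the tier's minimum quantity.
EOQ at £41.50 = 226.2 (feasible in tier 1): TC = 1,760×£41.50 + (1,760/226.2)×187 + (226.2/2)×0.31×£41.50 = £75,950.03.
EOQ at £41.25 = 226.9 < 2800, so use break Q=2800: TC = 1,760×£41.25 + (1,760/2800.0)×187 + (2800.0/2)×0.31×£41.25 = £90,620.04.
EOQ at £40.44 = 229.1 < 5300, so use break Q=5300: TC = 1,760×£40.44 + (1,760/5300.0)×187 + (5300.0/2)×0.31×£40.44 = £104,457.96.
Lowest total cost is £75,950.03 at Q = 226.2.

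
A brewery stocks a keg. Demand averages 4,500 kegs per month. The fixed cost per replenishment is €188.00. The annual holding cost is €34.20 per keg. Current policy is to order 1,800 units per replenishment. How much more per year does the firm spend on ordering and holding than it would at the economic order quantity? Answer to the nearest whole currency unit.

Extra cost ≈ €10,069 per year

Annual demand D = 4,500 × 12 = 54,000.
EOQ = √(2DS/H) = √(2 × 54,000 × 188 / 34.2) ≈ 770.51.
Cost at Q* = (D/Q*)S + (Q*/2)H = √(2DSH) ≈ €26,351.41.
Cost at Q = 1,800: (54,000/1,800)×188 + (1,800/2)×34.2 = €5,640.00 + €30,780.00 = €36,420.00.
Excess = €36,420.00 − €26,351.41 = €10,068.59.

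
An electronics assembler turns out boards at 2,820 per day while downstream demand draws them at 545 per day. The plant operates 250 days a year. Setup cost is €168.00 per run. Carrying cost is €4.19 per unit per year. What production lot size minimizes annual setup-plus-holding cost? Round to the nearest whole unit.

Annual demand D = 545 × 250 = 136,250.
Production build-up factor (1 − d/p) = 1 − 545/2,820 = 0.8067.
Q* = √(2DS / (H(1 − d/p))) = √(2 × 136,250 × 168 / (4.19 × 0.8067)).
= √(45,780,000 / 3.3802) ≈ 3680.143.

Q* ≈ 3,680 boards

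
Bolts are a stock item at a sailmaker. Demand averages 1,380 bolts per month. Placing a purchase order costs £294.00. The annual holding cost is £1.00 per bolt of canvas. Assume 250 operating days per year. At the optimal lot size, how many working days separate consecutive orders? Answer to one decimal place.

Annual demand D = 1,380 × 12 = 16,560.
The optimal lot size = √(2DS/H) = √(2 × 16,560 × 294 / 1) ≈ 3120.46.
Cycle time = Q*/D × 250 = 3120.46 / 16,560 × 250 ≈ 47.108 days.

T ≈ 47.1 days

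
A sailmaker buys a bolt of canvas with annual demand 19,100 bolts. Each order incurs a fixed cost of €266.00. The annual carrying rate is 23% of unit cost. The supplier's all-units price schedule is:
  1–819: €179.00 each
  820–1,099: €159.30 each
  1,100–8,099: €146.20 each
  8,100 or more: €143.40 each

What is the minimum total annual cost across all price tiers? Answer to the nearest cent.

Holding cost per unit per year at price C is H = 0.23·C.
For each price level, check whether its EOQ is feasible; otherwise the best quantity at that price is the breakpoint.
EOQ at €179.00 = 496.8 (feasible in tier 1): TC = 19,100×€179.00 + (19,100/496.8)×266 + (496.8/2)×0.23×€179.00 = €3,439,353.28.
EOQ at €159.30 = 526.6 < 820, so use break Q=820: TC = 19,100×€159.30 + (19,100/820.0)×266 + (820.0/2)×0.23×€159.30 = €3,063,847.84.
EOQ at €146.20 = 549.7 < 1100, so use break Q=1100: TC = 19,100×€146.20 + (19,100/1100.0)×266 + (1100.0/2)×0.23×€146.20 = €2,815,533.03.
EOQ at €143.40 = 555.1 < 8100, so use break Q=8100: TC = 19,100×€143.40 + (19,100/8100.0)×266 + (8100.0/2)×0.23×€143.40 = €2,873,144.33.
Lowest total cost among the candidates is at Q = 1100.0.

TC* ≈ €2,815,533.03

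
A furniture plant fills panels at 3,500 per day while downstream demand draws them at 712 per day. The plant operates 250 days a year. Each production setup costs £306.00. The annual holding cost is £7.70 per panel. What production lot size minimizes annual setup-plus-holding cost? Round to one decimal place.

Q* ≈ 4,214.3 panels

Annual demand D = 712 × 250 = 178,000.
Production build-up factor (1 − d/p) = 1 − 712/3,500 = 0.7966.
Q* = √(2DS / (H(1 − d/p))) = √(2 × 178,000 × 306 / (7.7 × 0.7966)).
= √(108,936,000 / 6.1336) ≈ 4214.325.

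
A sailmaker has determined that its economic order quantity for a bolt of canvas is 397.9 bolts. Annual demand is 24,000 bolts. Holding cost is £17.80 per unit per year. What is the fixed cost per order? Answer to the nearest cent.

Squaring Q* = √(2DS/H) gives Q*² = 2DS/H.
From Q* = √(2DS/H): S = Q*²H / (2D) = 397.9² × 17.8 / (2 × 24,000) = 58.7120.

S ≈ £58.71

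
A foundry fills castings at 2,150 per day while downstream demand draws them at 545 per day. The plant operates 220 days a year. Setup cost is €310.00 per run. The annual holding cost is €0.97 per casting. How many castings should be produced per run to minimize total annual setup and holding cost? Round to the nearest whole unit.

Annual demand D = 545 × 220 = 119,900.
Production build-up factor (1 − d/p) = 1 − 545/2,150 = 0.7465.
Q* = √(2DS / (H(1 − d/p))) = √(2 × 119,900 × 310 / (0.97 × 0.7465)).
= √(74,338,000 / 0.7241) ≈ 10132.142.

Q* ≈ 10,132 castings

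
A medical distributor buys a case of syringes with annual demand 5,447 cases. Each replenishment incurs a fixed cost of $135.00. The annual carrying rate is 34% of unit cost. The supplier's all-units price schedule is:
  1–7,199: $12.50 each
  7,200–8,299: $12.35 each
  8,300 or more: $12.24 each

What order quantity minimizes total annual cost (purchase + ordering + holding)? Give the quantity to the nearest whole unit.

Q* ≈ 588 cases

Holding cost per unit per year at price C is H = 0.34·C.
Evaluate total cost at each tier's feasible EOQ or, if the EOQ is below the tier, at the tier's minimum quantity.
EOQ at $12.50 = 588.3 (feasible in tier 1): TC = 5,447×$12.50 + (5,447/588.3)×135 + (588.3/2)×0.34×$12.50 = $70,587.59.
EOQ at $12.35 = 591.8 < 7200, so use break Q=7200: TC = 5,447×$12.35 + (5,447/7200.0)×135 + (7200.0/2)×0.34×$12.35 = $82,488.98.
EOQ at $12.24 = 594.5 < 8300, so use break Q=8300: TC = 5,447×$12.24 + (5,447/8300.0)×135 + (8300.0/2)×0.34×$12.24 = $84,030.52.
Lowest total cost is $70,587.59 at Q = 588.3.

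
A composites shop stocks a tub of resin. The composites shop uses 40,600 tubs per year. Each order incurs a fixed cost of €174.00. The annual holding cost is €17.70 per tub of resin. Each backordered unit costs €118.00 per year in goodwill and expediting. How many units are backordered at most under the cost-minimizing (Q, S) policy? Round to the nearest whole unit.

S* ≈ 125 tubs

With planned backorders, Q* = √(2DS/H) · √((H+B)/B).
√(2DS/H) = √(2 × 40,600 × 174 / 17.7) = 893.441.
√((H+B)/B) = √((17.7+118)/118) = 1.0724.
Q* ≈ 958.109.
S* = Q* · H/(H+B) = 958.109 × 17.7/135.7 ≈ 124.971.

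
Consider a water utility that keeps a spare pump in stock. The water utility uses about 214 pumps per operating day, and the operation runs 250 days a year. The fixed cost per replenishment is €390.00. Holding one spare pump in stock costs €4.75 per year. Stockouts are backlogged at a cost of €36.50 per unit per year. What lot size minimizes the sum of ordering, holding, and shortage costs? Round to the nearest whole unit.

Annual demand D = 214 × 250 = 53,500.
With planned backorders, Q* = √(2DS/H) · √((H+B)/B).
√(2DS/H) = √(2 × 53,500 × 390 / 4.75) = 2963.994.
√((H+B)/B) = √((4.75+36.5)/36.5) = 1.0631.
Q* ≈ 3150.960.

Q* ≈ 3,151 pumps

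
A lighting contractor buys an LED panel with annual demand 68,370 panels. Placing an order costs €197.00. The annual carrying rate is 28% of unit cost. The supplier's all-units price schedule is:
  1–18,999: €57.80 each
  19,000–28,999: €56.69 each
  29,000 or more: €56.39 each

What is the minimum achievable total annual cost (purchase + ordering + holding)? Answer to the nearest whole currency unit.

TC* ≈ €3,972,666

Holding cost per unit per year at price C is H = 0.28·C.
For each price level, check whether its EOQ is feasible; otherwise the best quantity at that price is the breakpoint.
EOQ at €57.80 = 1290.1 (feasible in tier 1): TC = 68,370×€57.80 + (68,370/1290.1)×197 + (1290.1/2)×0.28×€57.80 = €3,972,665.68.
EOQ at €56.69 = 1302.7 < 19000, so use break Q=19000: TC = 68,370×€56.69 + (68,370/19000.0)×197 + (19000.0/2)×0.28×€56.69 = €4,027,399.59.
EOQ at €56.39 = 1306.2 < 29000, so use break Q=29000: TC = 68,370×€56.39 + (68,370/29000.0)×197 + (29000.0/2)×0.28×€56.39 = €4,084,792.14.
Lowest total cost among the candidates is at Q = 1290.1.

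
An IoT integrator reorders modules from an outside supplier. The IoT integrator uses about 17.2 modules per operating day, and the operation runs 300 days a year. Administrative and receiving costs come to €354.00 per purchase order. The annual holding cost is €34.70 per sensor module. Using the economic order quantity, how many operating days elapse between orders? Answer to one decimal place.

Annual demand D = 17.2 × 300 = 5,160.
EOQ = √(2DS/H) = √(2 × 5,160 × 354 / 34.7) ≈ 324.47.
Cycle time = Q*/D × 300 = 324.47 / 5,160 × 300 ≈ 18.865 days.

T ≈ 18.9 days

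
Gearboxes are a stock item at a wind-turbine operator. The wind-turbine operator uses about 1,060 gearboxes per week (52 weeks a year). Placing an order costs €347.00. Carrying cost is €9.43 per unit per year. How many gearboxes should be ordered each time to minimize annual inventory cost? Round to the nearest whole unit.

Q* ≈ 2,014 gearboxes

Annual demand D = 1,060 × 52 = 55,120.
EOQ = √(2DS / H) = √(2 × 55,120 × 347 / 9.43).
= √(38,253,280 / 9.43) = √4,056,551.4316 ≈ 2014.088.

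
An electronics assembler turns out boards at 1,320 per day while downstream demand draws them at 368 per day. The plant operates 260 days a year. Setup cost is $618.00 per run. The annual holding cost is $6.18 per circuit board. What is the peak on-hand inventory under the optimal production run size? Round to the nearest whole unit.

I_max ≈ 3,715 boards

Annual demand D = 368 × 260 = 95,680.
Production build-up factor (1 − d/p) = 1 − 368/1,320 = 0.7212.
Q* = √(2DS / (H(1 − d/p))) = √(2 × 95,680 × 618 / (6.18 × 0.7212)).
= √(118,260,480 / 4.4571) ≈ 5151.030.
Maximum inventory = Q*(1 − d/p) = 5151.030 × 0.7212 ≈ 3714.985.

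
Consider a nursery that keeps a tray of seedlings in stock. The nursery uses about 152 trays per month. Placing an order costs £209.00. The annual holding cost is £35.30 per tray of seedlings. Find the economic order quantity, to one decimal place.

Annual demand D = 152 × 12 = 1,824.
EOQ = √(2DS / H) = √(2 × 1,824 × 209 / 35.3).
= √(762,432 / 35.3) = √21,598.6402 ≈ 146.965.

Q* ≈ 147.0 trays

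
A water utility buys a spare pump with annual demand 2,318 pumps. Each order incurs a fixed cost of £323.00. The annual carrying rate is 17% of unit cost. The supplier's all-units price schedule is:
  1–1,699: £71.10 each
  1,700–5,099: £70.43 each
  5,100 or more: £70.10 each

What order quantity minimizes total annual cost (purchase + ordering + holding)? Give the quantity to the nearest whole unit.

Holding cost per unit per year at price C is H = 0.17·C.
For each price level, check whether its EOQ is feasible; otherwise the best quantity at that price is the breakpoint.
EOQ at £71.10 = 352.0 (feasible in tier 1): TC = 2,318×£71.10 + (2,318/352.0)×323 + (352.0/2)×0.17×£71.10 = £169,064.14.
EOQ at £70.43 = 353.6 < 1700, so use break Q=1700: TC = 2,318×£70.43 + (2,318/1700.0)×323 + (1700.0/2)×0.17×£70.43 = £173,874.30.
EOQ at £70.10 = 354.5 < 5100, so use break Q=5100: TC = 2,318×£70.10 + (2,318/5100.0)×323 + (5100.0/2)×0.17×£70.10 = £193,026.96.
Lowest total cost is £169,064.14 at Q = 352.0.

Q* ≈ 352 pumps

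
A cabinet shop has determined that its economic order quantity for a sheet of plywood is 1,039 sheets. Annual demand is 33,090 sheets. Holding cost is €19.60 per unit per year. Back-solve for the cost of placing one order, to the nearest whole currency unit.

Invert the EOQ relation Q*² = 2DS/H.
From Q* = √(2DS/H): S = Q*²H / (2D) = 1,039² × 19.6 / (2 × 33,090) = 319.7131.

S ≈ €320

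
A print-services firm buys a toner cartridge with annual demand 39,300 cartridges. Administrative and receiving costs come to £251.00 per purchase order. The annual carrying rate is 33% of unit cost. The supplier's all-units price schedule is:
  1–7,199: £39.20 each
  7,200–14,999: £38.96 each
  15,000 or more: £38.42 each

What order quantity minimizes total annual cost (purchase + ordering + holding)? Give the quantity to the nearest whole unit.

Holding cost per unit per year at price C is H = 0.33·C.
Candidates are each tier's EOQ (if it falls in that tier) and each price-break quantity.
EOQ at £39.20 = 1234.9 (feasible in tier 1): TC = 39,300×£39.20 + (39,300/1234.9)×251 + (1234.9/2)×0.33×£39.20 = £1,556,535.27.
EOQ at £38.96 = 1238.7 < 7200, so use break Q=7200: TC = 39,300×£38.96 + (39,300/7200.0)×251 + (7200.0/2)×0.33×£38.96 = £1,578,782.52.
EOQ at £38.42 = 1247.4 < 15000, so use break Q=15000: TC = 39,300×£38.42 + (39,300/15000.0)×251 + (15000.0/2)×0.33×£38.42 = £1,605,653.12.
Lowest total cost is £1,556,535.27 at Q = 1234.9.

Q* ≈ 1,235 cartridges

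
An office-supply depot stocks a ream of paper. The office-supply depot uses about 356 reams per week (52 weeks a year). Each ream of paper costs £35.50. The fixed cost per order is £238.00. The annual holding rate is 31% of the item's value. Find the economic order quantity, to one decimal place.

Q* ≈ 894.8 reams

Annual demand D = 356 × 52 = 18,512.
Holding cost H = 0.31 × £35.50 = £11.0050 per unit per year.
EOQ = √(2DS / H) = √(2 × 18,512 × 238 / 11.005).
= √(8,811,712 / 11.005) = √800,700.7724 ≈ 894.819.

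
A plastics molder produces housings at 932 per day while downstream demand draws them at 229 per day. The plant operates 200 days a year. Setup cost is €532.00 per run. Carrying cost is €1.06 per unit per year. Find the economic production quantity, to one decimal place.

Annual demand D = 229 × 200 = 45,800.
Production build-up factor (1 − d/p) = 1 − 229/932 = 0.7543.
Q* = √(2DS / (H(1 − d/p))) = √(2 × 45,800 × 532 / (1.06 × 0.7543)).
= √(48,731,200 / 0.7995) ≈ 7806.941.

Q* ≈ 7,806.9 housings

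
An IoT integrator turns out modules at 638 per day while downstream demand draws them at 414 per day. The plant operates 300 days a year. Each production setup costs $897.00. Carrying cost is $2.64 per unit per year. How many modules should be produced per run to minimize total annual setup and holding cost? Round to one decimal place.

Q* ≈ 15,504.5 modules

Annual demand D = 414 × 300 = 124,200.
Production build-up factor (1 − d/p) = 1 − 414/638 = 0.3511.
Q* = √(2DS / (H(1 − d/p))) = √(2 × 124,200 × 897 / (2.64 × 0.3511)).
= √(222,814,800 / 0.9269) ≈ 15504.451.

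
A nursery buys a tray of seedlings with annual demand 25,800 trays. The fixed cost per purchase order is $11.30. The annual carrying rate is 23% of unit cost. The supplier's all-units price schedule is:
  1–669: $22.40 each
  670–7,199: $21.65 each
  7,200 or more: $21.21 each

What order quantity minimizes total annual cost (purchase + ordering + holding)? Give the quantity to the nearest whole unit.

Holding cost per unit per year at price C is H = 0.23·C.
Candidates are each tier's EOQ (if it falls in that tier) and each price-break quantity.
EOQ at $22.40 = 336.4 (feasible in tier 1): TC = 25,800×$22.40 + (25,800/336.4)×11.3 + (336.4/2)×0.23×$22.40 = $579,653.21.
EOQ at $21.65 = 342.2 < 670, so use break Q=670: TC = 25,800×$21.65 + (25,800/670.0)×11.3 + (670.0/2)×0.23×$21.65 = $560,673.27.
EOQ at $21.21 = 345.7 < 7200, so use break Q=7200: TC = 25,800×$21.21 + (25,800/7200.0)×11.3 + (7200.0/2)×0.23×$21.21 = $564,820.37.
Lowest total cost is $560,673.27 at Q = 670.0.

Q* ≈ 670 trays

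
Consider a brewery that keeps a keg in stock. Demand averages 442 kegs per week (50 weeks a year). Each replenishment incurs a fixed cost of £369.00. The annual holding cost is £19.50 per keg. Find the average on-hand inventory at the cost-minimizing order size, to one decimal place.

Annual demand D = 442 × 50 = 22,100.
The optimal lot size = √(2DS/H) = √(2 × 22,100 × 369 / 19.5) ≈ 914.55.
Average inventory = Q*/2 ≈ 914.55 / 2 = 457.275.

Average inventory ≈ 457.3 kegs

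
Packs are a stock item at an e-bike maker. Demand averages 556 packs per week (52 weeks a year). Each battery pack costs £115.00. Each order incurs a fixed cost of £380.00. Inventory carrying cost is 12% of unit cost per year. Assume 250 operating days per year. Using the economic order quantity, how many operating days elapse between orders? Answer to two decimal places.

Annual demand D = 556 × 52 = 28,912.
Holding cost H = 0.12 × £115.00 = £13.8000 per unit per year.
EOQ = √(2DS/H) = √(2 × 28,912 × 380 / 13.8) ≈ 1261.85.
Cycle time = Q*/D × 250 = 1261.85 / 28,912 × 250 ≈ 10.911 days.

T ≈ 10.91 days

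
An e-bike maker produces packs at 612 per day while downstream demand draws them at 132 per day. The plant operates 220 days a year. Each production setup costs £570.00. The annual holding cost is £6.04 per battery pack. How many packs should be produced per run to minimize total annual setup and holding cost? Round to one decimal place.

Q* ≈ 2,643.5 packs

Annual demand D = 132 × 220 = 29,040.
Production build-up factor (1 − d/p) = 1 − 132/612 = 0.7843.
Q* = √(2DS / (H(1 − d/p))) = √(2 × 29,040 × 570 / (6.04 × 0.7843)).
= √(33,105,600 / 4.7373) ≈ 2643.549.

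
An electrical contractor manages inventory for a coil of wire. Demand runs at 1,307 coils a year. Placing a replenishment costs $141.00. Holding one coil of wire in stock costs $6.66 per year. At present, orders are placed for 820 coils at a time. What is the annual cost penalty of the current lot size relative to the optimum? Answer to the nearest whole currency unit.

Extra cost ≈ $1,389 per year

EOQ = √(2DS/H) = √(2 × 1,307 × 141 / 6.66) ≈ 235.25.
Cost at Q* = (D/Q*)S + (Q*/2)H = √(2DSH) ≈ $1,566.75.
Cost at Q = 820: (1,307/820)×141 + (820/2)×6.66 = $224.74 + $2,730.60 = $2,955.34.
Excess = $2,955.34 − $1,566.75 = $1,388.59.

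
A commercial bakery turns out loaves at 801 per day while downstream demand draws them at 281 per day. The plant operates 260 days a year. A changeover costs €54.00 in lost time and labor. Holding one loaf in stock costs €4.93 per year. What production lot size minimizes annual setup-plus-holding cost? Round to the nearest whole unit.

Annual demand D = 281 × 260 = 73,060.
Production build-up factor (1 − d/p) = 1 − 281/801 = 0.6492.
Q* = √(2DS / (H(1 − d/p))) = √(2 × 73,060 × 54 / (4.93 × 0.6492)).
= √(7,890,480 / 3.2005) ≈ 1570.156.

Q* ≈ 1,570 loaves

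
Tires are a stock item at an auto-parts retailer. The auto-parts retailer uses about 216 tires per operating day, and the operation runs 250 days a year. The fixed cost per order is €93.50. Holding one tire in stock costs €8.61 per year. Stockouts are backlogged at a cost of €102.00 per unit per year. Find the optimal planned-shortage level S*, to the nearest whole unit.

Annual demand D = 216 × 250 = 54,000.
With planned backorders, Q* = √(2DS/H) · √((H+B)/B).
√(2DS/H) = √(2 × 54,000 × 93.5 / 8.61) = 1082.969.
√((H+B)/B) = √((8.61+102)/102) = 1.0414.
Q* ≈ 1127.751.
S* = Q* · H/(H+B) = 1127.751 × 8.61/110.61 ≈ 87.785.

S* ≈ 88 tires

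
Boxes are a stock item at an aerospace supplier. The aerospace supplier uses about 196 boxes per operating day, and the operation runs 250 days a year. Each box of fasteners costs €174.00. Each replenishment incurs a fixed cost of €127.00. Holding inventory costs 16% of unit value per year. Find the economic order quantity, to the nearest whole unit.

Q* ≈ 669 boxes

Annual demand D = 196 × 250 = 49,000.
Holding cost H = 0.16 × €174.00 = €27.8400 per unit per year.
EOQ = √(2DS / H) = √(2 × 49,000 × 127 / 27.84).
= √(12,446,000 / 27.84) = √447,054.5977 ≈ 668.621.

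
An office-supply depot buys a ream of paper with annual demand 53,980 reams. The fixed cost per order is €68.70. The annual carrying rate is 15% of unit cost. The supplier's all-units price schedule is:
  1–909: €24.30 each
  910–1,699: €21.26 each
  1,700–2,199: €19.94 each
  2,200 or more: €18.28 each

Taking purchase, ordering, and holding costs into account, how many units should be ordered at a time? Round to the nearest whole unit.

Q* ≈ 2,200 reams

Holding cost per unit per year at price C is H = 0.15·C.
Candidates are each tier's EOQ (if it falls in that tier) and each price-break quantity.
Tier 1 (€24.30): EOQ = 1426.5 exceeds tier's upper bound 909, so this tier is dominated.
EOQ at €21.26 = 1525.0 (feasible in tier 2): TC = 53,980×€21.26 + (53,980/1525.0)×68.7 + (1525.0/2)×0.15×€21.26 = €1,152,478.17.
EOQ at €19.94 = 1574.7 < 1700, so use break Q=1700: TC = 53,980×€19.94 + (53,980/1700.0)×68.7 + (1700.0/2)×0.15×€19.94 = €1,081,084.98.
EOQ at €18.28 = 1644.7 < 2200, so use break Q=2200: TC = 53,980×€18.28 + (53,980/2200.0)×68.7 + (2200.0/2)×0.15×€18.28 = €991,456.25.
Lowest total cost is €991,456.25 at Q = 2200.0.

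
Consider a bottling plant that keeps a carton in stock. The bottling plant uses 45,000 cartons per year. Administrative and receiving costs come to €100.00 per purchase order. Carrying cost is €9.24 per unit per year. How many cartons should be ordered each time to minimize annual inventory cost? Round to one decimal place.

Q* ≈ 986.9 cartons

EOQ = √(2DS / H) = √(2 × 45,000 × 100 / 9.24).
= √(9,000,000 / 9.24) = √974,025.974 ≈ 986.928.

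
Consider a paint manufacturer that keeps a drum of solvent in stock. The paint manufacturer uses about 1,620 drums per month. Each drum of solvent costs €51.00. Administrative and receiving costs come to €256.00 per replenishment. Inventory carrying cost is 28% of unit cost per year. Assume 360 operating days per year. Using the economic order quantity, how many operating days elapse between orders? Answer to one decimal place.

T ≈ 15.5 days

Annual demand D = 1,620 × 12 = 19,440.
Holding cost H = 0.28 × €51.00 = €14.2800 per unit per year.
The optimal lot size = √(2DS/H) = √(2 × 19,440 × 256 / 14.28) ≈ 834.87.
Cycle time = Q*/D × 360 = 834.87 / 19,440 × 360 ≈ 15.461 days.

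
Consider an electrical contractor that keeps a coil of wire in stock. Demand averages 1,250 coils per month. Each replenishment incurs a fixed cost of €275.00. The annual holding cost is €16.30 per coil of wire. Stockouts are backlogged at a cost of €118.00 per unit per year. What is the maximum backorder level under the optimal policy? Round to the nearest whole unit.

Annual demand D = 1,250 × 12 = 15,000.
With planned backorders, Q* = √(2DS/H) · √((H+B)/B).
√(2DS/H) = √(2 × 15,000 × 275 / 16.3) = 711.432.
√((H+B)/B) = √((16.3+118)/118) = 1.0668.
Q* ≈ 758.980.
S* = Q* · H/(H+B) = 758.980 × 16.3/134.3 ≈ 92.117.

S* ≈ 92 coils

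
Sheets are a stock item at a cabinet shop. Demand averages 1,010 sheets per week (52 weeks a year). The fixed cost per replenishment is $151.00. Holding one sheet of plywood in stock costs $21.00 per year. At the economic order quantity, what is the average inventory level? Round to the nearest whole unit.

Annual demand D = 1,010 × 52 = 52,520.
Q* = √(2DS/H) = √(2 × 52,520 × 151 / 21) ≈ 869.07.
Average inventory = Q*/2 ≈ 869.07 / 2 = 434.536.

Average inventory ≈ 435 sheets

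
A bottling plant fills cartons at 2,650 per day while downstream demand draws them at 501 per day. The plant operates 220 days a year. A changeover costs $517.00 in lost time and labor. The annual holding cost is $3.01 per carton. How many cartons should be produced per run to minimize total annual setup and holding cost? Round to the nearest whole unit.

Annual demand D = 501 × 220 = 110,220.
Production build-up factor (1 − d/p) = 1 − 501/2,650 = 0.8109.
Q* = √(2DS / (H(1 − d/p))) = √(2 × 110,220 × 517 / (3.01 × 0.8109)).
= √(113,967,480 / 2.4409) ≈ 6833.008.

Q* ≈ 6,833 cartons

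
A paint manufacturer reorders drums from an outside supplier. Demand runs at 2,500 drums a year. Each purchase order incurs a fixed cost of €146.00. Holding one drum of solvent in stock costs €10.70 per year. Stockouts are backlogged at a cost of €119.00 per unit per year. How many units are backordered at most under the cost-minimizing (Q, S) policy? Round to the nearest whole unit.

With planned backorders, Q* = √(2DS/H) · √((H+B)/B).
√(2DS/H) = √(2 × 2,500 × 146 / 10.7) = 261.198.
√((H+B)/B) = √((10.7+119)/119) = 1.0440.
Q* ≈ 272.688.
S* = Q* · H/(H+B) = 272.688 × 10.7/129.7 ≈ 22.496.

S* ≈ 22 drums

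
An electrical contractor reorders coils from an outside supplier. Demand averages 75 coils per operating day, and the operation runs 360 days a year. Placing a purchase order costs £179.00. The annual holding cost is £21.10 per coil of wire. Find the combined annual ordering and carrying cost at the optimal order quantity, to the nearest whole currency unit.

TC* ≈ £14,281

Annual demand D = 75 × 360 = 27,000.
Q* = √(2DS/H) = √(2 × 27,000 × 179 / 21.1) ≈ 676.83.
At Q*, ordering cost (D/Q*)S equals holding cost (Q*/2)H, each = √(DSH/2).
Minimum total = √(2DSH) = √(2 × 27,000 × 179 × 21.1) ≈ 14281.197.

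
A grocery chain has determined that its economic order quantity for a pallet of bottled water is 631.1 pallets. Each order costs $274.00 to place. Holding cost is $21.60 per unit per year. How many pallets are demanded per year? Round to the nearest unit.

The basic EOQ model gives Q* = √(2DS/H); rearrange for the unknown.
From Q* = √(2DS/H): D = Q*²H / (2S) = 631.1² × 21.6 / (2 × 274) = 15698.912.

D ≈ 15,699 pallets per year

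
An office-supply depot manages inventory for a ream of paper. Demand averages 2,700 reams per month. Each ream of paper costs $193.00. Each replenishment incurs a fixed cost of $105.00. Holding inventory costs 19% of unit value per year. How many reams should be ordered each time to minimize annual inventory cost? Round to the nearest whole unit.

Q* ≈ 431 reams

Annual demand D = 2,700 × 12 = 32,400.
Holding cost H = 0.19 × $193.00 = $36.6700 per unit per year.
EOQ = √(2DS / H) = √(2 × 32,400 × 105 / 36.67).
= √(6,804,000 / 36.67) = √185,546.7685 ≈ 430.751.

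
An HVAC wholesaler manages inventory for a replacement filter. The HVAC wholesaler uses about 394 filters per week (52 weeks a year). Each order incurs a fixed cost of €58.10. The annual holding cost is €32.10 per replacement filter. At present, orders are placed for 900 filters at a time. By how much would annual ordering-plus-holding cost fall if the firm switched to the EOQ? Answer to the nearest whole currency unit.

Extra cost ≈ €7,026 per year

Annual demand D = 394 × 52 = 20,488.
EOQ = √(2DS/H) = √(2 × 20,488 × 58.1 / 32.1) ≈ 272.33.
Cost at Q* = (D/Q*)S + (Q*/2)H = √(2DSH) ≈ €8,741.89.
Cost at Q = 900: (20,488/900)×58.1 + (900/2)×32.1 = €1,322.61 + €14,445.00 = €15,767.61.
Excess = €15,767.61 − €8,741.89 = €7,025.72.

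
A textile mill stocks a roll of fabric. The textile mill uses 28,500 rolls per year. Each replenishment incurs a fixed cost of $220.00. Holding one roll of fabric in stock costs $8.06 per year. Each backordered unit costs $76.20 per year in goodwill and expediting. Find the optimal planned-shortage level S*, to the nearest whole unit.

With planned backorders, Q* = √(2DS/H) · √((H+B)/B).
√(2DS/H) = √(2 × 28,500 × 220 / 8.06) = 1247.330.
√((H+B)/B) = √((8.06+76.2)/76.2) = 1.0516.
Q* ≈ 1311.640.
S* = Q* · H/(H+B) = 1311.640 × 8.06/84.26 ≈ 125.467.

S* ≈ 125 rolls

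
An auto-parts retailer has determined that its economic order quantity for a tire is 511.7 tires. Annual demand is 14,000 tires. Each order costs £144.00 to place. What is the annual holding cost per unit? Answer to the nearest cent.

H ≈ £15.40

The basic EOQ model gives Q* = √(2DS/H); rearrange for the unknown.
From Q* = √(2DS/H): H = 2DS / Q*² = 2 × 14,000 × 144 / 511.7² = 15.3989.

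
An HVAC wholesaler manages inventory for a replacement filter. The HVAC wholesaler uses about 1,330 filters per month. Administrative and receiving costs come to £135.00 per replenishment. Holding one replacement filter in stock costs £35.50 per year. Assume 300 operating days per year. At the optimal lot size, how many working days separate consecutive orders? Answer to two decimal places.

T ≈ 6.55 days

Annual demand D = 1,330 × 12 = 15,960.
The optimal lot size = √(2DS/H) = √(2 × 15,960 × 135 / 35.5) ≈ 348.40.
Cycle time = Q*/D × 300 = 348.40 / 15,960 × 300 ≈ 6.549 days.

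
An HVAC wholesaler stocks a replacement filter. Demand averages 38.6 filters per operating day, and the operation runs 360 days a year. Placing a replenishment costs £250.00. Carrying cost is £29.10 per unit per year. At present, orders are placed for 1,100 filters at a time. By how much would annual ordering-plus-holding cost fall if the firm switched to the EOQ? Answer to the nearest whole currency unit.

Extra cost ≈ £4,944 per year

Annual demand D = 38.6 × 360 = 13,896.
EOQ = √(2DS/H) = √(2 × 13,896 × 250 / 29.1) ≈ 488.63.
Cost at Q* = (D/Q*)S + (Q*/2)H = √(2DSH) ≈ £14,219.24.
Cost at Q = 1,100: (13,896/1,100)×250 + (1,100/2)×29.1 = £3,158.18 + £16,005.00 = £19,163.18.
Excess = £19,163.18 − £14,219.24 = £4,943.94.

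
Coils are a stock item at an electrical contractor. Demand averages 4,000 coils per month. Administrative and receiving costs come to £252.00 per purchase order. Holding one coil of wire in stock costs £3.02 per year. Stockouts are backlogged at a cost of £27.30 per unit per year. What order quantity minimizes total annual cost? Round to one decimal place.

Q* ≈ 2,982.7 coils

Annual demand D = 4,000 × 12 = 48,000.
With planned backorders, Q* = √(2DS/H) · √((H+B)/B).
√(2DS/H) = √(2 × 48,000 × 252 / 3.02) = 2830.300.
√((H+B)/B) = √((3.02+27.3)/27.3) = 1.0539.
Q* ≈ 2982.742.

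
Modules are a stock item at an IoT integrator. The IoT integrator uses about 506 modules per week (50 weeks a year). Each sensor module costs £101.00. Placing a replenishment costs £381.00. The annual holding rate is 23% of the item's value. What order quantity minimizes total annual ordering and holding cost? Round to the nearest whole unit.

Annual demand D = 506 × 50 = 25,300.
Holding cost H = 0.23 × £101.00 = £23.2300 per unit per year.
EOQ = √(2DS / H) = √(2 × 25,300 × 381 / 23.23).
= √(19,278,600 / 23.23) = √829,900.9901 ≈ 910.989.

Q* ≈ 911 modules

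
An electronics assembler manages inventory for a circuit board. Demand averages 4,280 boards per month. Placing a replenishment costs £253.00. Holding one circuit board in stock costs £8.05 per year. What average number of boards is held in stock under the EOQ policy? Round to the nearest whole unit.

Annual demand D = 4,280 × 12 = 51,360.
The optimal lot size = √(2DS/H) = √(2 × 51,360 × 253 / 8.05) ≈ 1796.76.
Average inventory = Q*/2 ≈ 1796.76 / 2 = 898.379.

Average inventory ≈ 898 boards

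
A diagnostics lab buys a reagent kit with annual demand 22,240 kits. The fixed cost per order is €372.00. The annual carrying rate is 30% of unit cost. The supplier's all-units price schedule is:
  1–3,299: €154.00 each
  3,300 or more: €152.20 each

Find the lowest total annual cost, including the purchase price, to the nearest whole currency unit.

TC* ≈ €3,452,609

Holding cost per unit per year at price C is H = 0.30·C.
Evaluate total cost at each tier's feasible EOQ or, if the EOQ is below the tier, at the tier's minimum quantity.
EOQ at €154.00 = 598.5 (feasible in tier 1): TC = 22,240×€154.00 + (22,240/598.5)×372 + (598.5/2)×0.30×€154.00 = €3,452,608.71.
EOQ at €152.20 = 602.0 < 3300, so use break Q=3300: TC = 22,240×€152.20 + (22,240/3300.0)×372 + (3300.0/2)×0.30×€152.20 = €3,462,774.05.
Lowest total cost among the candidates is at Q = 598.5.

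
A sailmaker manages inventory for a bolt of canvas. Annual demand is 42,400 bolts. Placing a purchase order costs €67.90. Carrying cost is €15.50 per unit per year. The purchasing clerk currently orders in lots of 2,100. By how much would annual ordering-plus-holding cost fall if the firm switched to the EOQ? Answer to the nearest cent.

EOQ = √(2DS/H) = √(2 × 42,400 × 67.9 / 15.5) ≈ 609.49.
Cost at Q* = (D/Q*)S + (Q*/2)H = √(2DSH) ≈ €9,447.10.
Cost at Q = 2,100: (42,400/2,100)×67.9 + (2,100/2)×15.5 = €1,370.93 + €16,275.00 = €17,645.93.
Excess = €17,645.93 − €9,447.10 = €8,198.83.

Extra cost ≈ €8,198.83 per year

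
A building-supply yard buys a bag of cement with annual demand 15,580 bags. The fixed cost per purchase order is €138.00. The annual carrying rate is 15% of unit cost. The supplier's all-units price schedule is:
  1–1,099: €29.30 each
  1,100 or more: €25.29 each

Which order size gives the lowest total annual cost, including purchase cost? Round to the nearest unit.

Holding cost per unit per year at price C is H = 0.15·C.
Candidates are each tier's EOQ (if it falls in that tier) and each price-break quantity.
EOQ at €29.30 = 989.1 (feasible in tier 1): TC = 15,580×€29.30 + (15,580/989.1)×138 + (989.1/2)×0.15×€29.30 = €460,841.28.
EOQ at €25.29 = 1064.7 < 1100, so use break Q=1100: TC = 15,580×€25.29 + (15,580/1100.0)×138 + (1100.0/2)×0.15×€25.29 = €398,059.21.
Lowest total cost is €398,059.21 at Q = 1100.0.

Q* ≈ 1,100 bags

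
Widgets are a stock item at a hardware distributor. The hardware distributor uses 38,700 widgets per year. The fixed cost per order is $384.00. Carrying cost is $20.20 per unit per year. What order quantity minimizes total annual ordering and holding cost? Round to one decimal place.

Q* ≈ 1,213.0 widgets

EOQ = √(2DS / H) = √(2 × 38,700 × 384 / 20.2).
= √(29,721,600 / 20.2) = √1,471,366.3366 ≈ 1212.999.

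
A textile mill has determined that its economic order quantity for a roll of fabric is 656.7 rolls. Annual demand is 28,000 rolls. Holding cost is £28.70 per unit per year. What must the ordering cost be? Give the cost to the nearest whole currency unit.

Invert the EOQ relation Q*² = 2DS/H.
From Q* = √(2DS/H): S = Q*²H / (2D) = 656.7² × 28.7 / (2 × 28,000) = 221.0181.

S ≈ £221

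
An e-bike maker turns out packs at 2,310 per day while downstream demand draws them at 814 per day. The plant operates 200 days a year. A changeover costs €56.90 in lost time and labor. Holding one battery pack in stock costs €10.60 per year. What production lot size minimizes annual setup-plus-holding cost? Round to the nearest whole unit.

Q* ≈ 1,643 packs

Annual demand D = 814 × 200 = 162,800.
Production build-up factor (1 − d/p) = 1 − 814/2,310 = 0.6476.
Q* = √(2DS / (H(1 − d/p))) = √(2 × 162,800 × 56.9 / (10.6 × 0.6476)).
= √(18,526,640 / 6.8648) ≈ 1642.803.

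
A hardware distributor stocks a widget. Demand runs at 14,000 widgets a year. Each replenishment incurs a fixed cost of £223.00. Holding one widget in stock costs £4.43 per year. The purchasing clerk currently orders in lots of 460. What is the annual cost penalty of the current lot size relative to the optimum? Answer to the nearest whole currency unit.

Extra cost ≈ £2,546 per year

EOQ = √(2DS/H) = √(2 × 14,000 × 223 / 4.43) ≈ 1187.22.
Cost at Q* = (D/Q*)S + (Q*/2)H = √(2DSH) ≈ £5,259.36.
Cost at Q = 460: (14,000/460)×223 + (460/2)×4.43 = £6,786.96 + £1,018.90 = £7,805.86.
Excess = £7,805.86 − £5,259.36 = £2,546.49.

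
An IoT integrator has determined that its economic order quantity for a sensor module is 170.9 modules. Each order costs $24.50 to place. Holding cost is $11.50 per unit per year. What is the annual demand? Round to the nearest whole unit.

Invert the EOQ relation Q*² = 2DS/H.
From Q* = √(2DS/H): D = Q*²H / (2S) = 170.9² × 11.5 / (2 × 24.5) = 6854.659.

D ≈ 6,855 modules per year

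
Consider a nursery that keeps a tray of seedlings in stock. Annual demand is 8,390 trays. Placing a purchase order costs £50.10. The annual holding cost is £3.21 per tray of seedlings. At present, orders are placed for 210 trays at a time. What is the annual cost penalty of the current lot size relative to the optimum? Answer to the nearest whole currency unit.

EOQ = √(2DS/H) = √(2 × 8,390 × 50.1 / 3.21) ≈ 511.76.
Cost at Q* = (D/Q*)S + (Q*/2)H = √(2DSH) ≈ £1,642.73.
Cost at Q = 210: (8,390/210)×50.1 + (210/2)×3.21 = £2,001.61 + £337.05 = £2,338.66.
Excess = £2,338.66 − £1,642.73 = £695.93.

Extra cost ≈ £696 per year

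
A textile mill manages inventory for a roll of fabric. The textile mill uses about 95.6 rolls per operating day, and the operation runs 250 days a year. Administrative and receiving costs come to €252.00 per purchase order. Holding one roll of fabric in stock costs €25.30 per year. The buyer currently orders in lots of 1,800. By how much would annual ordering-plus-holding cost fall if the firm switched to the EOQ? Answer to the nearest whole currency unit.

Extra cost ≈ €8,659 per year

Annual demand D = 95.6 × 250 = 23,900.
EOQ = √(2DS/H) = √(2 × 23,900 × 252 / 25.3) ≈ 690.01.
Cost at Q* = (D/Q*)S + (Q*/2)H = √(2DSH) ≈ €17,457.20.
Cost at Q = 1,800: (23,900/1,800)×252 + (1,800/2)×25.3 = €3,346.00 + €22,770.00 = €26,116.00.
Excess = €26,116.00 − €17,457.20 = €8,658.80.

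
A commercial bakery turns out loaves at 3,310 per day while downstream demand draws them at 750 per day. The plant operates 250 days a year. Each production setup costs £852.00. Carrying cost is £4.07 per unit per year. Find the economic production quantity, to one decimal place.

Annual demand D = 750 × 250 = 187,500.
Production build-up factor (1 − d/p) = 1 − 750/3,310 = 0.7734.
Q* = √(2DS / (H(1 − d/p))) = √(2 × 187,500 × 852 / (4.07 × 0.7734)).
= √(319,500,000 / 3.1478) ≈ 10074.703.

Q* ≈ 10,074.7 loaves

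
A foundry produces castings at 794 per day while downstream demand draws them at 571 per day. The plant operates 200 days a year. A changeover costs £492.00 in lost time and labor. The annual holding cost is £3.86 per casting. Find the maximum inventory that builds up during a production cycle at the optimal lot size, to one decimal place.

I_max ≈ 2,859.4 castings

Annual demand D = 571 × 200 = 114,200.
Production build-up factor (1 − d/p) = 1 − 571/794 = 0.2809.
Q* = √(2DS / (H(1 − d/p))) = √(2 × 114,200 × 492 / (3.86 × 0.2809)).
= √(112,372,800 / 1.0841) ≈ 10181.102.
Maximum inventory = Q*(1 − d/p) = 10181.102 × 0.2809 ≈ 2859.428.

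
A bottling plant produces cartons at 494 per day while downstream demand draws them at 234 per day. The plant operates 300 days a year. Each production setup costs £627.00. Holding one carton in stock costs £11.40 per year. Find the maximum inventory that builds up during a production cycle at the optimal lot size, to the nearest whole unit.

Annual demand D = 234 × 300 = 70,200.
Production build-up factor (1 − d/p) = 1 − 234/494 = 0.5263.
Q* = √(2DS / (H(1 − d/p))) = √(2 × 70,200 × 627 / (11.4 × 0.5263)).
= √(88,030,800 / 6) ≈ 3830.379.
Maximum inventory = Q*(1 − d/p) = 3830.379 × 0.5263 ≈ 2015.989.

I_max ≈ 2,016 cartons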